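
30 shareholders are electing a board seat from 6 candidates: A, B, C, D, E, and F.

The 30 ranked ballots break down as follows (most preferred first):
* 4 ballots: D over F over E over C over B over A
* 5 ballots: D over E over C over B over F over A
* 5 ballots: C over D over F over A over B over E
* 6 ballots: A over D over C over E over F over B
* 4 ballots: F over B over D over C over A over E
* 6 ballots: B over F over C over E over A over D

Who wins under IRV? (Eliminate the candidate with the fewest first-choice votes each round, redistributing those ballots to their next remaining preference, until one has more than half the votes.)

Round 1: A 6, B 6, C 5, D 9, E 0, F 4. E eliminated.
Round 2: A 6, B 6, C 5, D 9, F 4. F eliminated.
Round 3: A 6, B 10, C 5, D 9. C eliminated.
Round 4: A 6, B 10, D 14. A eliminated.
Round 5: B 10, D 20. D has a majority (≥16).

D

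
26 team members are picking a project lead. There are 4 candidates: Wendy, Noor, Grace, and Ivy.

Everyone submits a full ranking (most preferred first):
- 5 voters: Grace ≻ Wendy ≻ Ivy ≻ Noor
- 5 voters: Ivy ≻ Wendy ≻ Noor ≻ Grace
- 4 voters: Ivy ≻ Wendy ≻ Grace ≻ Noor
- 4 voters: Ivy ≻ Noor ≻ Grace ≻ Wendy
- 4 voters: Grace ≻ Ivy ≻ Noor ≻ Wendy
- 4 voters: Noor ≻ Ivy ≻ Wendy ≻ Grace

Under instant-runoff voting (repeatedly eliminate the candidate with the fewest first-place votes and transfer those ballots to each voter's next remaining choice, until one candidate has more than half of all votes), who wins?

Ivy

Round 1: Wendy 0, Noor 4, Grace 9, Ivy 13. Wendy eliminated.
Round 2: Noor 4, Grace 9, Ivy 13. Noor eliminated.
Round 3: Grace 9, Ivy 17. Ivy has a majority (≥14).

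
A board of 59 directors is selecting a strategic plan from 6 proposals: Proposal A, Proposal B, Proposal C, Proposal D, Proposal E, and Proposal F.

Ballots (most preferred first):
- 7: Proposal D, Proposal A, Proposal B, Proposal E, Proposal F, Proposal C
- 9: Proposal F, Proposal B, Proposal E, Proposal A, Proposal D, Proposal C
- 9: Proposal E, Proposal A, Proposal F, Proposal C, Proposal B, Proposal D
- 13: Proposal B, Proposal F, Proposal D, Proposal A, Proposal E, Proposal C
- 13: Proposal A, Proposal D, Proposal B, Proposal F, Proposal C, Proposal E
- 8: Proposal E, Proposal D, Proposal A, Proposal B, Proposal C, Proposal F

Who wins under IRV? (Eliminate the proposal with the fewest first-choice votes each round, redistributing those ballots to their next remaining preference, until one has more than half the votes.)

Proposal A

Round 1: Proposal A 13, Proposal B 13, Proposal C 0, Proposal D 7, Proposal E 17, Proposal F 9. Proposal C eliminated.
Round 2: Proposal A 13, Proposal B 13, Proposal D 7, Proposal E 17, Proposal F 9. Proposal D eliminated.
Round 3: Proposal A 20, Proposal B 13, Proposal E 17, Proposal F 9. Proposal F eliminated.
Round 4: Proposal A 20, Proposal B 22, Proposal E 17. Proposal E eliminated.
Round 5: Proposal A 37, Proposal B 22. Proposal A has a majority (≥30).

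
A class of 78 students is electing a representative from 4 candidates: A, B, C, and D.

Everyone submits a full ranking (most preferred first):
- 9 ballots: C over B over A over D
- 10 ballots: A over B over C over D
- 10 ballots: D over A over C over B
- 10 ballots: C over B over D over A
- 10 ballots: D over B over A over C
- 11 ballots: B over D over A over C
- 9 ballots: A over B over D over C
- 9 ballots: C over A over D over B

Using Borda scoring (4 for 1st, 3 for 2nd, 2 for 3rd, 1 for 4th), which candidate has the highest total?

A: 9×2 + 10×4 + 10×3 + 10×1 + 10×2 + 11×2 + 9×4 + 9×3 = 203
B: 9×3 + 10×3 + 10×1 + 10×3 + 10×3 + 11×4 + 9×3 + 9×1 = 207
C: 9×4 + 10×2 + 10×2 + 10×4 + 10×1 + 11×1 + 9×1 + 9×4 = 182
D: 9×1 + 10×1 + 10×4 + 10×2 + 10×4 + 11×3 + 9×2 + 9×2 = 188

B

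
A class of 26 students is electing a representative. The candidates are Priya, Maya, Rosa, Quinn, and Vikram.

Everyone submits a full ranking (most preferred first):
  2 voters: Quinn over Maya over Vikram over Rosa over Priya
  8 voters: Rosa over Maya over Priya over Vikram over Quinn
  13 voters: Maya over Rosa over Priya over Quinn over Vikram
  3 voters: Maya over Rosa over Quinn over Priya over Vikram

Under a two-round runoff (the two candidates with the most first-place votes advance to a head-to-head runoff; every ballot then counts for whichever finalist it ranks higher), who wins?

Round 1 first-place votes: Priya 0, Maya 16, Rosa 8, Quinn 2, Vikram 0. Maya and Rosa advance.
Runoff: Maya is ranked above Rosa on 18 ballots, Rosa above Maya on 8.

Maya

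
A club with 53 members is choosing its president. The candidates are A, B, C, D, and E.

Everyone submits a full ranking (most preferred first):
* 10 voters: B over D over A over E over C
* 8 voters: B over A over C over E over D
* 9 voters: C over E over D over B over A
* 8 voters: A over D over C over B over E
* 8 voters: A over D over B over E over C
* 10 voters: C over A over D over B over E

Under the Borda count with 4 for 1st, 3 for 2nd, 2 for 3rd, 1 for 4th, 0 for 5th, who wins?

A

A: 10×2 + 8×3 + 9×0 + 8×4 + 8×4 + 10×3 = 138
B: 10×4 + 8×4 + 9×1 + 8×1 + 8×2 + 10×1 = 115
C: 10×0 + 8×2 + 9×4 + 8×2 + 8×0 + 10×4 = 108
D: 10×3 + 8×0 + 9×2 + 8×3 + 8×3 + 10×2 = 116
E: 10×1 + 8×1 + 9×3 + 8×0 + 8×1 + 10×0 = 53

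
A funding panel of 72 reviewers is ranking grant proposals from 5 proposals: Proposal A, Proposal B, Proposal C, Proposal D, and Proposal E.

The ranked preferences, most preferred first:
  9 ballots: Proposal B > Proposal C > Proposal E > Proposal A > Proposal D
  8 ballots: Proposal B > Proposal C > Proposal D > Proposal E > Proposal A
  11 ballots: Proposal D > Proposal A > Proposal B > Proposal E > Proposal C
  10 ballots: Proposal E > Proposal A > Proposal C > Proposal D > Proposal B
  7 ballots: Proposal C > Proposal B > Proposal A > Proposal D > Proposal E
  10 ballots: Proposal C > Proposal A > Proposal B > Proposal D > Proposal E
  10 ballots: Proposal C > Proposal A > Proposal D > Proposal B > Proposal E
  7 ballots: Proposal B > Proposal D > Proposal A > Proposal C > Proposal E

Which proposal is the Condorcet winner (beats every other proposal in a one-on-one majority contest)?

Proposal C

Proposal C vs Proposal A: 44–28
Proposal C vs Proposal B: 37–35
Proposal C vs Proposal D: 54–18
Proposal C vs Proposal E: 51–21
Proposal C beats every other proposal.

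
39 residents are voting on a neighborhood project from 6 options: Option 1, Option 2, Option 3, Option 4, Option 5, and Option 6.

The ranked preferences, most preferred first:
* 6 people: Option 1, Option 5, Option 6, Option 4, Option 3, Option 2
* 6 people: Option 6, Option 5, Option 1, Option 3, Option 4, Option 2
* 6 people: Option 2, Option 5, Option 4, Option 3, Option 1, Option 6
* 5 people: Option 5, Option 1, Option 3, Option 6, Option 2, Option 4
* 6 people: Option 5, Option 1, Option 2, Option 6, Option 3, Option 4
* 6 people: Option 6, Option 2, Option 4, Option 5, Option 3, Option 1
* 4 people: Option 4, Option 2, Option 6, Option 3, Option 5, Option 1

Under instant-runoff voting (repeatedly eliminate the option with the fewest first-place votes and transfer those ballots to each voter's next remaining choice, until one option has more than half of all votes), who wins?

Round 1: Option 1 6, Option 2 6, Option 3 0, Option 4 4, Option 5 11, Option 6 12. Option 3 eliminated.
Round 2: Option 1 6, Option 2 6, Option 4 4, Option 5 11, Option 6 12. Option 4 eliminated.
Round 3: Option 1 6, Option 2 10, Option 5 11, Option 6 12. Option 1 eliminated.
Round 4: Option 2 10, Option 5 17, Option 6 12. Option 2 eliminated.
Round 5: Option 5 23, Option 6 16. Option 5 has a majority (≥20).

Option 5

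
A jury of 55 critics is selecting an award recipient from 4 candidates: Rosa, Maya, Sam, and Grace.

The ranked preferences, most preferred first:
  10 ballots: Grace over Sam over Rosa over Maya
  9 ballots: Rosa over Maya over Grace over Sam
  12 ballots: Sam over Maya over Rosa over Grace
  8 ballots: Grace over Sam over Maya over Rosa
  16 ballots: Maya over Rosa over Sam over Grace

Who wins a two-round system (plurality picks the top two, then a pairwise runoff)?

Maya

Round 1 first-place votes: Rosa 9, Maya 16, Sam 12, Grace 18. Grace and Maya advance.
Runoff: Grace is ranked above Maya on 18 ballots, Maya above Grace on 37.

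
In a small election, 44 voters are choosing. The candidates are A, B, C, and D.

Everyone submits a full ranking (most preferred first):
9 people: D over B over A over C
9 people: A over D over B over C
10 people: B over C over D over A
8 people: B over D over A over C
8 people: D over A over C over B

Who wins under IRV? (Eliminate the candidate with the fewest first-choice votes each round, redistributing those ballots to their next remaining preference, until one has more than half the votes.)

D

Round 1: A 9, B 18, C 0, D 17. C eliminated.
Round 2: A 9, B 18, D 17. A eliminated.
Round 3: B 18, D 26. D has a majority (≥23).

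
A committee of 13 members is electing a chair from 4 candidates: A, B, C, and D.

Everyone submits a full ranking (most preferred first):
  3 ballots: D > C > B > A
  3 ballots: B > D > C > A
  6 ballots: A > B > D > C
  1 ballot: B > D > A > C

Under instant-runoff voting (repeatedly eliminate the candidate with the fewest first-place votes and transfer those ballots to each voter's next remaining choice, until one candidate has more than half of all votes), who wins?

B

Round 1: A 6, B 4, C 0, D 3. C eliminated.
Round 2: A 6, B 4, D 3. D eliminated.
Round 3: A 6, B 7. B has a majority (≥7).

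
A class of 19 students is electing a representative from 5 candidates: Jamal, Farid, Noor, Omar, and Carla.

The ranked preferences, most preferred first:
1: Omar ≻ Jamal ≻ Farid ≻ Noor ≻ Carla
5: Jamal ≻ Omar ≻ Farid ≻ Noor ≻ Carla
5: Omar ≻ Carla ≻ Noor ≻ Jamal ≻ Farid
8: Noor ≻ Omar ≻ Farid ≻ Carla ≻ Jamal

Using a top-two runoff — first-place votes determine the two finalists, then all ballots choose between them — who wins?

Omar

Round 1 first-place votes: Jamal 5, Farid 0, Noor 8, Omar 6, Carla 0. Noor and Omar advance.
Runoff: Noor is ranked above Omar on 8 ballots, Omar above Noor on 11.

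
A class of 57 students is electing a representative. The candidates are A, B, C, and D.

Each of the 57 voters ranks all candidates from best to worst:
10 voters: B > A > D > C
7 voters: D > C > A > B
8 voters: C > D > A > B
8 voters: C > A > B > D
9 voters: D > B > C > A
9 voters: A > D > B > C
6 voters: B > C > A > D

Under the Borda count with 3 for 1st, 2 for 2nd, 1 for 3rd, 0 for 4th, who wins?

A: 10×2 + 7×1 + 8×1 + 8×2 + 9×0 + 9×3 + 6×1 = 84
B: 10×3 + 7×0 + 8×0 + 8×1 + 9×2 + 9×1 + 6×3 = 83
C: 10×0 + 7×2 + 8×3 + 8×3 + 9×1 + 9×0 + 6×2 = 83
D: 10×1 + 7×3 + 8×2 + 8×0 + 9×3 + 9×2 + 6×0 = 92

D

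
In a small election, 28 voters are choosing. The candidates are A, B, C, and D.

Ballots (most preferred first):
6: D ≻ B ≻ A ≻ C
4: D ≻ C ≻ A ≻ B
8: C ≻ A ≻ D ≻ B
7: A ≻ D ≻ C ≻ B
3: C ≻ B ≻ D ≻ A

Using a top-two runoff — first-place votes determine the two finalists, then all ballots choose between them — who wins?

Round 1 first-place votes: A 7, B 0, C 11, D 10. C and D advance.
Runoff: C is ranked above D on 11 ballots, D above C on 17.

D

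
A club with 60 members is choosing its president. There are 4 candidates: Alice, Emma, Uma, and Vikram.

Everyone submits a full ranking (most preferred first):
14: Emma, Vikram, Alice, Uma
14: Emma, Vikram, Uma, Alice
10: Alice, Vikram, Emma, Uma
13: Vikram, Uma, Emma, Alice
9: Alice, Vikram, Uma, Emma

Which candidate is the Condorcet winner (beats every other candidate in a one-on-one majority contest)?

Vikram vs Alice: 41–19
Vikram vs Emma: 32–28
Vikram vs Uma: 60–0
Vikram beats every other candidate.

Vikram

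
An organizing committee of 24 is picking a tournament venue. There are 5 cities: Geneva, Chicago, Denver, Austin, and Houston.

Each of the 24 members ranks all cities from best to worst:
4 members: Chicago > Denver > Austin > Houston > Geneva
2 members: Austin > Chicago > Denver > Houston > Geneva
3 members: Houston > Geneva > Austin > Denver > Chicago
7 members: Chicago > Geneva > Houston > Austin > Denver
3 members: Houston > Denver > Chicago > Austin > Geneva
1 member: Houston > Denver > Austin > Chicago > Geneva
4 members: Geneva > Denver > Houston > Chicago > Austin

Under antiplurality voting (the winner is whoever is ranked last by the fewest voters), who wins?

Last-place votes: Geneva 10, Chicago 3, Denver 7, Austin 4, Houston 0.

Houston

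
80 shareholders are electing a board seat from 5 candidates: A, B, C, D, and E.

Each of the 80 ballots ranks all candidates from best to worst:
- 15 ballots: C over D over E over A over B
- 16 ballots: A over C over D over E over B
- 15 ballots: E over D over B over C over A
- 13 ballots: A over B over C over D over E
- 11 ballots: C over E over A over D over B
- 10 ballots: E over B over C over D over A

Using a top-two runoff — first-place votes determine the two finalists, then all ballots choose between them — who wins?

C

Round 1 first-place votes: A 29, B 0, C 26, D 0, E 25. A and C advance.
Runoff: A is ranked above C on 29 ballots, C above A on 51.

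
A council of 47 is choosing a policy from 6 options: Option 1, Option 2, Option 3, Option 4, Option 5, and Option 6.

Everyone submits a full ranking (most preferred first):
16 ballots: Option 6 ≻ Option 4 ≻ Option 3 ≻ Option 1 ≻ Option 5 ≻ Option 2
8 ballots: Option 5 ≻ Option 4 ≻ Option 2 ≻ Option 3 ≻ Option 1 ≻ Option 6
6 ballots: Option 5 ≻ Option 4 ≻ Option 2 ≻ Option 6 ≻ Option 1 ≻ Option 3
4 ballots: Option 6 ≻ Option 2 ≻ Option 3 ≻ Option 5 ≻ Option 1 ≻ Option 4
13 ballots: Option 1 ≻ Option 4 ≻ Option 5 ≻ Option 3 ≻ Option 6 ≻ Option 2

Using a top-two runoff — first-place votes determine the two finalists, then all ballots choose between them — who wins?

Round 1 first-place votes: Option 1 13, Option 2 0, Option 3 0, Option 4 0, Option 5 14, Option 6 20. Option 6 and Option 5 advance.
Runoff: Option 6 is ranked above Option 5 on 20 ballots, Option 5 above Option 6 on 27.

Option 5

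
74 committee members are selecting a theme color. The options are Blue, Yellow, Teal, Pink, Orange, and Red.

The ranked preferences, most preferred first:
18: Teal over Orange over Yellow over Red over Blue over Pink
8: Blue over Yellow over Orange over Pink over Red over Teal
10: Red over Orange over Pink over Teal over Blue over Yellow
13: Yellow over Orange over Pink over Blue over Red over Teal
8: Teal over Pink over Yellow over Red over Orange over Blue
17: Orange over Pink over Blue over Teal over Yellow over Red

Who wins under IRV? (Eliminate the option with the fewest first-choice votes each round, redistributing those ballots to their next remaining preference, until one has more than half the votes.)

Orange

Round 1: Blue 8, Yellow 13, Teal 26, Pink 0, Orange 17, Red 10. Pink eliminated.
Round 2: Blue 8, Yellow 13, Teal 26, Orange 17, Red 10. Blue eliminated.
Round 3: Yellow 21, Teal 26, Orange 17, Red 10. Red eliminated.
Round 4: Yellow 21, Teal 26, Orange 27. Yellow eliminated.
Round 5: Teal 26, Orange 48. Orange has a majority (≥38).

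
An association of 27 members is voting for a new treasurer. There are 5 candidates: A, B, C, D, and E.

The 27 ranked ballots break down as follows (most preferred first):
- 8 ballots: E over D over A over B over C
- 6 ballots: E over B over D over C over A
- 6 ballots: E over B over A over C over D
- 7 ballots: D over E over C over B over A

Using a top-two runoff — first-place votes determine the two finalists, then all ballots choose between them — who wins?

E

Round 1 first-place votes: A 0, B 0, C 0, D 7, E 20. E and D advance.
Runoff: E is ranked above D on 20 ballots, D above E on 7.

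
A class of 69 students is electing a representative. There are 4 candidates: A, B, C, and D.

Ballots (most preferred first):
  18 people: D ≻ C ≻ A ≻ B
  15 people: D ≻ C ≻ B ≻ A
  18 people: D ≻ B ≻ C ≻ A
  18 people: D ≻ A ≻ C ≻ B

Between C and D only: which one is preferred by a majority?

C is ranked above D on 0 ballots; D above C on 69.

D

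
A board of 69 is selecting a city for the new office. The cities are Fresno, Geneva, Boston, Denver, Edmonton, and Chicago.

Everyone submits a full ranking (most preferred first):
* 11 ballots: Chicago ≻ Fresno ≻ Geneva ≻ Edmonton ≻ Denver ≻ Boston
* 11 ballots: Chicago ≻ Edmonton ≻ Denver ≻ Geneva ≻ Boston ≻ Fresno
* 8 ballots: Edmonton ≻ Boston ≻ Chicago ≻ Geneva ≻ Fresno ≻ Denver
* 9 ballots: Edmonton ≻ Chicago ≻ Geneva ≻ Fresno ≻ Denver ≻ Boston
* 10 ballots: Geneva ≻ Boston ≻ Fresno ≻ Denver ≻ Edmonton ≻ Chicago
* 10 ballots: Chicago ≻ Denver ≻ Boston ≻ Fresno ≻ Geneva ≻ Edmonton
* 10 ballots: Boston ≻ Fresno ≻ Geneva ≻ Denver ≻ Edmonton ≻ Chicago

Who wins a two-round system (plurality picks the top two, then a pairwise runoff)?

Edmonton

Round 1 first-place votes: Fresno 0, Geneva 10, Boston 10, Denver 0, Edmonton 17, Chicago 32. Chicago and Edmonton advance.
Runoff: Chicago is ranked above Edmonton on 32 ballots, Edmonton above Chicago on 37.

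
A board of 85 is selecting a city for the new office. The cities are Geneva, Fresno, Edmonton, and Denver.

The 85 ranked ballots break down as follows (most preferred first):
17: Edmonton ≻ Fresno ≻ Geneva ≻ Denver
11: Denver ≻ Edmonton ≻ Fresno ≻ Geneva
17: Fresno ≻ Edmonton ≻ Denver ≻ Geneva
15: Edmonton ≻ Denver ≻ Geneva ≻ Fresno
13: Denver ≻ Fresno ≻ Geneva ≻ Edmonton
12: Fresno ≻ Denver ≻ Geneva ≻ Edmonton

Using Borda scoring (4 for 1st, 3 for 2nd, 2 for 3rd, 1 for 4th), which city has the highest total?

Fresno

Geneva: 17×2 + 11×1 + 17×1 + 15×2 + 13×2 + 12×2 = 142
Fresno: 17×3 + 11×2 + 17×4 + 15×1 + 13×3 + 12×4 = 243
Edmonton: 17×4 + 11×3 + 17×3 + 15×4 + 13×1 + 12×1 = 237
Denver: 17×1 + 11×4 + 17×2 + 15×3 + 13×4 + 12×3 = 228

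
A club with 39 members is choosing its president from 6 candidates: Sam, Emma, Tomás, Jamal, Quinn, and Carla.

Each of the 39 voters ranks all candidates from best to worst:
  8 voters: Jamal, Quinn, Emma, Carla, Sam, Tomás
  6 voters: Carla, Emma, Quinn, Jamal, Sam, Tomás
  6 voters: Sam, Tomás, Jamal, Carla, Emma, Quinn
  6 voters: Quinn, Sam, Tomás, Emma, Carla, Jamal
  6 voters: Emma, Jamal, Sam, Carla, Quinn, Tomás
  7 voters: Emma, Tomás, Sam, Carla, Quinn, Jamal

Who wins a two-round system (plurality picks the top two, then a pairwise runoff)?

Emma

Round 1 first-place votes: Sam 6, Emma 13, Tomás 0, Jamal 8, Quinn 6, Carla 6. Emma and Jamal advance.
Runoff: Emma is ranked above Jamal on 25 ballots, Jamal above Emma on 14.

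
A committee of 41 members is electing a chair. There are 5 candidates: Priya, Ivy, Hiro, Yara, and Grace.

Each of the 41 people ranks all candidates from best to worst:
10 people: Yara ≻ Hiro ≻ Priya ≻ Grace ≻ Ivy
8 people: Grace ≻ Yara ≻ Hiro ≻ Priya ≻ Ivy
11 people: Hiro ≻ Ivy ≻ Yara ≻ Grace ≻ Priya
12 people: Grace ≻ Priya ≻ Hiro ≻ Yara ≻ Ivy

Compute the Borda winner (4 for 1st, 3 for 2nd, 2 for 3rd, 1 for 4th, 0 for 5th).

Hiro

Priya: 10×2 + 8×1 + 11×0 + 12×3 = 64
Ivy: 10×0 + 8×0 + 11×3 + 12×0 = 33
Hiro: 10×3 + 8×2 + 11×4 + 12×2 = 114
Yara: 10×4 + 8×3 + 11×2 + 12×1 = 98
Grace: 10×1 + 8×4 + 11×1 + 12×4 = 101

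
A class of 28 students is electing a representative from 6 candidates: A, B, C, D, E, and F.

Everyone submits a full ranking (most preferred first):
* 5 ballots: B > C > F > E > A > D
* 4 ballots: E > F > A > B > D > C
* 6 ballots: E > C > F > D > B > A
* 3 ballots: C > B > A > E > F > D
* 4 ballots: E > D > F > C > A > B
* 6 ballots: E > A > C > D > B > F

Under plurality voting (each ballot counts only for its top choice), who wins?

E

First-place votes: A 0, B 5, C 3, D 0, E 20, F 0.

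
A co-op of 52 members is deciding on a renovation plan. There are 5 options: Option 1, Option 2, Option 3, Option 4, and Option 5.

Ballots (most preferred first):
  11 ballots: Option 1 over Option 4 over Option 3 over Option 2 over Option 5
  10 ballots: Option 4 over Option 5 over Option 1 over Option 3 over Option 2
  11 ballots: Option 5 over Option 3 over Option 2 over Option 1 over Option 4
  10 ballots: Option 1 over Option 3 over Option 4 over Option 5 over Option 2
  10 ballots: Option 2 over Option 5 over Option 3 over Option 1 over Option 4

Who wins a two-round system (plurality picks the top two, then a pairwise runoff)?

Round 1 first-place votes: Option 1 21, Option 2 10, Option 3 0, Option 4 10, Option 5 11. Option 1 and Option 5 advance.
Runoff: Option 1 is ranked above Option 5 on 21 ballots, Option 5 above Option 1 on 31.

Option 5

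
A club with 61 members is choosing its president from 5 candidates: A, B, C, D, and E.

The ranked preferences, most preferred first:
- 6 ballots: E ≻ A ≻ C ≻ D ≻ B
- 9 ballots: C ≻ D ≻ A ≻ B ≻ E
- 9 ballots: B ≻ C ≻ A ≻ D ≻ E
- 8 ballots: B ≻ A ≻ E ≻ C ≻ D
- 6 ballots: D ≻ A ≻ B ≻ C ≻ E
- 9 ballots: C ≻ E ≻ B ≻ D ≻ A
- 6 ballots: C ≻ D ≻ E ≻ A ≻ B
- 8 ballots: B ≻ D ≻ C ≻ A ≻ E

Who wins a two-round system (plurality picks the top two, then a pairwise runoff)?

Round 1 first-place votes: A 0, B 25, C 24, D 6, E 6. B and C advance.
Runoff: B is ranked above C on 31 ballots, C above B on 30.

B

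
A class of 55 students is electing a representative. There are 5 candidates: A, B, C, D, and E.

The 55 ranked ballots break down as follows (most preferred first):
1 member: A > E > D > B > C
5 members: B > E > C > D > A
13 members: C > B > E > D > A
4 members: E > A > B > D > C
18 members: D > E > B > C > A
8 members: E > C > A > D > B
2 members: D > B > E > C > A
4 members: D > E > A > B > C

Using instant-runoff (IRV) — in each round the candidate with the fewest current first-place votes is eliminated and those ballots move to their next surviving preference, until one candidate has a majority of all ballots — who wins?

E

Round 1: A 1, B 5, C 13, D 24, E 12. A eliminated.
Round 2: B 5, C 13, D 24, E 13. B eliminated.
Round 3: C 13, D 24, E 18. C eliminated.
Round 4: D 24, E 31. E has a majority (≥28).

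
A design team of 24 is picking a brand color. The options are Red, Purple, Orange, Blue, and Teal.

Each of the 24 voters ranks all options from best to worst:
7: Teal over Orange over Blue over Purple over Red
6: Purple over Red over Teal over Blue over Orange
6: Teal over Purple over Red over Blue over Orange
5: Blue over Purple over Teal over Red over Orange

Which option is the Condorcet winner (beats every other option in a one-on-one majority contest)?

Teal

Teal vs Red: 18–6
Teal vs Purple: 13–11
Teal vs Orange: 24–0
Teal vs Blue: 19–5
Teal beats every other option.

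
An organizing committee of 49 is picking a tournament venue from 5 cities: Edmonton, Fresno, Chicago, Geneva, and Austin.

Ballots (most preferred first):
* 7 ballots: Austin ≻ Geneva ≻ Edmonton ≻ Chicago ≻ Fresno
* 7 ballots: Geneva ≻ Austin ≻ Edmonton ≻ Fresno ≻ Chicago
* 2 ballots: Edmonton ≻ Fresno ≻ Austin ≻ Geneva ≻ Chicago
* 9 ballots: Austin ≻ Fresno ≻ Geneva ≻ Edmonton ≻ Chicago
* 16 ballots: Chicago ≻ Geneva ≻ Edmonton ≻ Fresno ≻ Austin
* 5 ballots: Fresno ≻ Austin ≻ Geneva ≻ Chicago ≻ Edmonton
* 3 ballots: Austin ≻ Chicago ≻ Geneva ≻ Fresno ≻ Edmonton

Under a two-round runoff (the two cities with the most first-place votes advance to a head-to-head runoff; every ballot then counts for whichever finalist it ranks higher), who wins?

Austin

Round 1 first-place votes: Edmonton 2, Fresno 5, Chicago 16, Geneva 7, Austin 19. Austin and Chicago advance.
Runoff: Austin is ranked above Chicago on 33 ballots, Chicago above Austin on 16.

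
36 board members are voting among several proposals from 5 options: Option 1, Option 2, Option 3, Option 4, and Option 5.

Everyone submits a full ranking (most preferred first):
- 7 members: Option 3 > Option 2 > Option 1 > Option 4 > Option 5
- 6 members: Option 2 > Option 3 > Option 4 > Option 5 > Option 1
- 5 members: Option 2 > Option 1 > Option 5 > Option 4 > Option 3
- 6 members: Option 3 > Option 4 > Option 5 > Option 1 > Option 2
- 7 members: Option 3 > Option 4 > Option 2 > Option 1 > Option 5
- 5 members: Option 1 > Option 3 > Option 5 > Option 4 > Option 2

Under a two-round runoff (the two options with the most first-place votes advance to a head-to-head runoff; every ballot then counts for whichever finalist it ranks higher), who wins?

Round 1 first-place votes: Option 1 5, Option 2 11, Option 3 20, Option 4 0, Option 5 0. Option 3 and Option 2 advance.
Runoff: Option 3 is ranked above Option 2 on 25 ballots, Option 2 above Option 3 on 11.

Option 3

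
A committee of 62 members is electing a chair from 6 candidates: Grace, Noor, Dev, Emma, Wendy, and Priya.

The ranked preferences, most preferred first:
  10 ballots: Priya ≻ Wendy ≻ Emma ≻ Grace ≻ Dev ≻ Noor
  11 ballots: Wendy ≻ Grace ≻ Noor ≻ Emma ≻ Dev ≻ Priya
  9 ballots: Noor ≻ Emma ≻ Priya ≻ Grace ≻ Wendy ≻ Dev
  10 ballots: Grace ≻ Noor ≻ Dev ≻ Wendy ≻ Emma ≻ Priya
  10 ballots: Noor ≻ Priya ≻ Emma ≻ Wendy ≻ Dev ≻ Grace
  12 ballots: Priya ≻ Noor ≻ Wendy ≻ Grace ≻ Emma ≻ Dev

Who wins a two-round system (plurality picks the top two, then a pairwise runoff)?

Round 1 first-place votes: Grace 10, Noor 19, Dev 0, Emma 0, Wendy 11, Priya 22. Priya and Noor advance.
Runoff: Priya is ranked above Noor on 22 ballots, Noor above Priya on 40.

Noor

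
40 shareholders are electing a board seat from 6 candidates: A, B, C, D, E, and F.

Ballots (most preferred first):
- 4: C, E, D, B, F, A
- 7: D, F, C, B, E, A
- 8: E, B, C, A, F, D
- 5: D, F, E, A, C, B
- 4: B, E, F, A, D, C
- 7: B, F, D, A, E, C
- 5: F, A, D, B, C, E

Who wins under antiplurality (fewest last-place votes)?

Last-place votes: A 11, B 5, C 11, D 8, E 5, F 0.

F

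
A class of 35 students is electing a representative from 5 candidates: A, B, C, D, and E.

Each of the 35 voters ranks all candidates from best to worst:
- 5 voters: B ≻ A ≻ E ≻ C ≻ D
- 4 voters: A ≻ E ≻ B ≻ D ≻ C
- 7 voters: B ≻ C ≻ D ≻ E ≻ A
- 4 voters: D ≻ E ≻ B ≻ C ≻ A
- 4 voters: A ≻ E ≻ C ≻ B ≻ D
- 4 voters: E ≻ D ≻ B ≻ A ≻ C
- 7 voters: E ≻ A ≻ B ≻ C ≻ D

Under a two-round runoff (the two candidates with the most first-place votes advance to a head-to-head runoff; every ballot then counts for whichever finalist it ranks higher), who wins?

E

Round 1 first-place votes: A 8, B 12, C 0, D 4, E 11. B and E advance.
Runoff: B is ranked above E on 12 ballots, E above B on 23.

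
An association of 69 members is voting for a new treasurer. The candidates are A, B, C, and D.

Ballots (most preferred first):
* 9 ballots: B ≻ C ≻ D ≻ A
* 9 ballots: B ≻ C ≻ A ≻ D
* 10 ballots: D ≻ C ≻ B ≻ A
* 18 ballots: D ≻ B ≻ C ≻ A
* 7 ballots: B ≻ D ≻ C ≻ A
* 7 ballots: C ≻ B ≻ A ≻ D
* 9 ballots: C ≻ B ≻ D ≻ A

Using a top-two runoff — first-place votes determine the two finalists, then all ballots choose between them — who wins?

Round 1 first-place votes: A 0, B 25, C 16, D 28. D and B advance.
Runoff: D is ranked above B on 28 ballots, B above D on 41.

B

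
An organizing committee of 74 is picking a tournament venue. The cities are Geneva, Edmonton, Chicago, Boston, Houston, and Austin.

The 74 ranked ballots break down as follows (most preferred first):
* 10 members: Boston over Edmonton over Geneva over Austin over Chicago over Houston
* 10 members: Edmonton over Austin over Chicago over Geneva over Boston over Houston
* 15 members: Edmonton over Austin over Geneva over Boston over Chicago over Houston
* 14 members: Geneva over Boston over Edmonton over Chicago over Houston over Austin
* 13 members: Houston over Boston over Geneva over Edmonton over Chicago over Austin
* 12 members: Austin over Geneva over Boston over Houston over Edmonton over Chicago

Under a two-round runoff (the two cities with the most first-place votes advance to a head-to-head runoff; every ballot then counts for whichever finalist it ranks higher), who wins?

Round 1 first-place votes: Geneva 14, Edmonton 25, Chicago 0, Boston 10, Houston 13, Austin 12. Edmonton and Geneva advance.
Runoff: Edmonton is ranked above Geneva on 35 ballots, Geneva above Edmonton on 39.

Geneva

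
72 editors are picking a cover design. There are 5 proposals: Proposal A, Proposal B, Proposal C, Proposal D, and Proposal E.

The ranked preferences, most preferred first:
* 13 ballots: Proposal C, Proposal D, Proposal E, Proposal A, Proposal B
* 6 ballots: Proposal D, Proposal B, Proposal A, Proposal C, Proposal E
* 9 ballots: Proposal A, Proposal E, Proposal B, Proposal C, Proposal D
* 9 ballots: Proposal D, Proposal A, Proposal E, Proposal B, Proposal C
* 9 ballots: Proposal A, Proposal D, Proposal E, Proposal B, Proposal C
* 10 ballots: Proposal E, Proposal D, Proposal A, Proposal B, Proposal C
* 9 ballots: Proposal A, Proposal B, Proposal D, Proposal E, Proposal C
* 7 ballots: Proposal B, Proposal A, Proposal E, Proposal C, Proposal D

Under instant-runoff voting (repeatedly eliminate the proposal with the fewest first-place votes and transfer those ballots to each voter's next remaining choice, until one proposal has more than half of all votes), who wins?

Proposal D

Round 1: Proposal A 27, Proposal B 7, Proposal C 13, Proposal D 15, Proposal E 10. Proposal B eliminated.
Round 2: Proposal A 34, Proposal C 13, Proposal D 15, Proposal E 10. Proposal E eliminated.
Round 3: Proposal A 34, Proposal C 13, Proposal D 25. Proposal C eliminated.
Round 4: Proposal A 34, Proposal D 38. Proposal D has a majority (≥37).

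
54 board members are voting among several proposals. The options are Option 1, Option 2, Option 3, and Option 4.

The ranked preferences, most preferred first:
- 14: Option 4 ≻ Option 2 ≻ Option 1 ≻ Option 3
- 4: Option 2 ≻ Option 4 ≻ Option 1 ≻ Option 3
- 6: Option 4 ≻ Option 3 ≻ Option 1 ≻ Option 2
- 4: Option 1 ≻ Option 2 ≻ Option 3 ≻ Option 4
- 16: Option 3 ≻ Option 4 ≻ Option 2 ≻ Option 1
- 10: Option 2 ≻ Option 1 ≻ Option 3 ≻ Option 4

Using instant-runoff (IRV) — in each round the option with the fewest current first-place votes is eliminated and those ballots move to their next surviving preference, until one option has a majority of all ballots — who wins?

Round 1: Option 1 4, Option 2 14, Option 3 16, Option 4 20. Option 1 eliminated.
Round 2: Option 2 18, Option 3 16, Option 4 20. Option 3 eliminated.
Round 3: Option 2 18, Option 4 36. Option 4 has a majority (≥28).

Option 4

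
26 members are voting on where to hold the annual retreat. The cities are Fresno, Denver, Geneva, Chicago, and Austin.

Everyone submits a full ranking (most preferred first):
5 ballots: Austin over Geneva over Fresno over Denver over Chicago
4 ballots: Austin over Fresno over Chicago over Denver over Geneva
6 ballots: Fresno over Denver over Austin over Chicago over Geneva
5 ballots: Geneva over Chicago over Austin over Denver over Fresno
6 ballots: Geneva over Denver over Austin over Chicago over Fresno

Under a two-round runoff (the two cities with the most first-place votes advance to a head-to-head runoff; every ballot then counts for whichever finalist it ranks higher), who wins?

Austin

Round 1 first-place votes: Fresno 6, Denver 0, Geneva 11, Chicago 0, Austin 9. Geneva and Austin advance.
Runoff: Geneva is ranked above Austin on 11 ballots, Austin above Geneva on 15.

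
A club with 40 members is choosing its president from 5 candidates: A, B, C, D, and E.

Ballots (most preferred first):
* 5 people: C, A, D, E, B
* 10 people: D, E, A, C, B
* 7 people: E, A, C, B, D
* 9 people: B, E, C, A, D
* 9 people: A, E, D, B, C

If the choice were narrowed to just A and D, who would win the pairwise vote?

A is ranked above D on 30 ballots; D above A on 10.

A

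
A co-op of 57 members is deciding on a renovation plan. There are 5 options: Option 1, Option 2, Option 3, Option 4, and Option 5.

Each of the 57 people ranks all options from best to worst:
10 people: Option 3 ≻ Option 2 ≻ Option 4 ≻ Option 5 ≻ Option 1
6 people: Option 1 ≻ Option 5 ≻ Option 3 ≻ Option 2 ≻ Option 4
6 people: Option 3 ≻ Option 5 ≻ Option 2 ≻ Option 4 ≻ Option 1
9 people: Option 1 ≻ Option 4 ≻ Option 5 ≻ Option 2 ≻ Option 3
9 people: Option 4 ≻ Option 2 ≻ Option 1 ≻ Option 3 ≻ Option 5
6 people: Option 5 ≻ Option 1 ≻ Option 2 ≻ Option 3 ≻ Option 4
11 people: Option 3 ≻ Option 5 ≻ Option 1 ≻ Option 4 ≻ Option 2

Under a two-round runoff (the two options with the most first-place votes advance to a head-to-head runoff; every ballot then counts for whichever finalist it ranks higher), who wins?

Round 1 first-place votes: Option 1 15, Option 2 0, Option 3 27, Option 4 9, Option 5 6. Option 3 and Option 1 advance.
Runoff: Option 3 is ranked above Option 1 on 27 ballots, Option 1 above Option 3 on 30.

Option 1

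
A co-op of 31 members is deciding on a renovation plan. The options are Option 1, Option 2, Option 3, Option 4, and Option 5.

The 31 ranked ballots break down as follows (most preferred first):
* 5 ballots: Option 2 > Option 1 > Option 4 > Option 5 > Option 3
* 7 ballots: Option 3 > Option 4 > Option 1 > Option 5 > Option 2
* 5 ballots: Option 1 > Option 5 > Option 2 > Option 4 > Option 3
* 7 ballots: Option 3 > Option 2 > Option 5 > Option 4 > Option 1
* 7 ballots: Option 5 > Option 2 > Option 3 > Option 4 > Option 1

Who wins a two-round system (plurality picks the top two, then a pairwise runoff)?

Option 5

Round 1 first-place votes: Option 1 5, Option 2 5, Option 3 14, Option 4 0, Option 5 7. Option 3 and Option 5 advance.
Runoff: Option 3 is ranked above Option 5 on 14 ballots, Option 5 above Option 3 on 17.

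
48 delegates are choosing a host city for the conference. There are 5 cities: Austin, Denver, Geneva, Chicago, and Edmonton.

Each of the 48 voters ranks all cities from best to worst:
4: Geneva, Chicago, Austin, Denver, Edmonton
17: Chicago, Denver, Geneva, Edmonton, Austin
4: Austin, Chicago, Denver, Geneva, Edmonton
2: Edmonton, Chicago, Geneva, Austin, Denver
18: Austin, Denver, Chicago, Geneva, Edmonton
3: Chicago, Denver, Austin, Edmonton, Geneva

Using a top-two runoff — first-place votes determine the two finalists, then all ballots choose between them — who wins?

Round 1 first-place votes: Austin 22, Denver 0, Geneva 4, Chicago 20, Edmonton 2. Austin and Chicago advance.
Runoff: Austin is ranked above Chicago on 22 ballots, Chicago above Austin on 26.

Chicago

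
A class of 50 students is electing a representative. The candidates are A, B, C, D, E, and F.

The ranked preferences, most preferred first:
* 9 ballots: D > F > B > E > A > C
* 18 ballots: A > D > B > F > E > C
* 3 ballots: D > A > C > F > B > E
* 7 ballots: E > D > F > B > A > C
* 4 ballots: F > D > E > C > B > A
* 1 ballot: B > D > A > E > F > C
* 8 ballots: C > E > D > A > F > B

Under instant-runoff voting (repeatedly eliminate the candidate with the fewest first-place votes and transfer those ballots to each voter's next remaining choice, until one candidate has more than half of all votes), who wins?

Round 1: A 18, B 1, C 8, D 12, E 7, F 4. B eliminated.
Round 2: A 18, C 8, D 13, E 7, F 4. F eliminated.
Round 3: A 18, C 8, D 17, E 7. E eliminated.
Round 4: A 18, C 8, D 24. C eliminated.
Round 5: A 18, D 32. D has a majority (≥26).

D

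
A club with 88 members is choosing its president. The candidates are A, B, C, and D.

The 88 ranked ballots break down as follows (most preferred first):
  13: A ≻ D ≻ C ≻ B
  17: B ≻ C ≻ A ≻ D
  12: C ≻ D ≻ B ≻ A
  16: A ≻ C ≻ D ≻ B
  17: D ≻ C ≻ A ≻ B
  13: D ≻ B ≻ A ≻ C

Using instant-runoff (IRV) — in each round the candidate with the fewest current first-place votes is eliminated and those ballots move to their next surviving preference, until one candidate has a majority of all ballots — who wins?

A

Round 1: A 29, B 17, C 12, D 30. C eliminated.
Round 2: A 29, B 17, D 42. B eliminated.
Round 3: A 46, D 42. A has a majority (≥45).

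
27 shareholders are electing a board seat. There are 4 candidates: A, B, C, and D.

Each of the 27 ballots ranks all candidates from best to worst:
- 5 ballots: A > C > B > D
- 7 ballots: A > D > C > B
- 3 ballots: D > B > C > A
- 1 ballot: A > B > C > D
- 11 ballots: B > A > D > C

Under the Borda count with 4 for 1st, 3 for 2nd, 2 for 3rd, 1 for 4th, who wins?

A

A: 5×4 + 7×4 + 3×1 + 1×4 + 11×3 = 88
B: 5×2 + 7×1 + 3×3 + 1×3 + 11×4 = 73
C: 5×3 + 7×2 + 3×2 + 1×2 + 11×1 = 48
D: 5×1 + 7×3 + 3×4 + 1×1 + 11×2 = 61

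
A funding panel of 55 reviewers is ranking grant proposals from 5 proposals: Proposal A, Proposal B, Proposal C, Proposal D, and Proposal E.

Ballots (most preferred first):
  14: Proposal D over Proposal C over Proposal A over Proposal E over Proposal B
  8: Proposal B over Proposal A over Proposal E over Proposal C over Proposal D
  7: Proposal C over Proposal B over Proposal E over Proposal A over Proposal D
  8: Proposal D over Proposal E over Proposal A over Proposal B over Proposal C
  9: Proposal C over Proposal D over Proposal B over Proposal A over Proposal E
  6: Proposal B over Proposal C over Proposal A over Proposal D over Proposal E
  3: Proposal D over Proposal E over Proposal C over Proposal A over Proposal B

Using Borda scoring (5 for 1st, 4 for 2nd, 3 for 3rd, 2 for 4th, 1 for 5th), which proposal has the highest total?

Proposal A: 14×3 + 8×4 + 7×2 + 8×3 + 9×2 + 6×3 + 3×2 = 154
Proposal B: 14×1 + 8×5 + 7×4 + 8×2 + 9×3 + 6×5 + 3×1 = 158
Proposal C: 14×4 + 8×2 + 7×5 + 8×1 + 9×5 + 6×4 + 3×3 = 193
Proposal D: 14×5 + 8×1 + 7×1 + 8×5 + 9×4 + 6×2 + 3×5 = 188
Proposal E: 14×2 + 8×3 + 7×3 + 8×4 + 9×1 + 6×1 + 3×4 = 132

Proposal C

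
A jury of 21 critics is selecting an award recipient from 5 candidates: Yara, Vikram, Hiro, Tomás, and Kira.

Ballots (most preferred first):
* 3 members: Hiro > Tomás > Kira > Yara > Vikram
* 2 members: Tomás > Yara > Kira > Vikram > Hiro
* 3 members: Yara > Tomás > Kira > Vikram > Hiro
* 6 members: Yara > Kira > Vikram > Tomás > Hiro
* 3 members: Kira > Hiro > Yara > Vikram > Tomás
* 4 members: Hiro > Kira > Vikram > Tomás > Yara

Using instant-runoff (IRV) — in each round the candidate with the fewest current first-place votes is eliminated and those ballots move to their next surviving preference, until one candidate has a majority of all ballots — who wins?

Yara

Round 1: Yara 9, Vikram 0, Hiro 7, Tomás 2, Kira 3. Vikram eliminated.
Round 2: Yara 9, Hiro 7, Tomás 2, Kira 3. Tomás eliminated.
Round 3: Yara 11, Hiro 7, Kira 3. Yara has a majority (≥11).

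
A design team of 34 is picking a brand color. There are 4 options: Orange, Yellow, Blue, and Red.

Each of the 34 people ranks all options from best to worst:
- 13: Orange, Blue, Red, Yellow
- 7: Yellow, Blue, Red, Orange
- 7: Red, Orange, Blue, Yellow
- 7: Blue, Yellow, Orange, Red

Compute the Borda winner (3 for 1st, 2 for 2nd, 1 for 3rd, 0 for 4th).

Orange: 13×3 + 7×0 + 7×2 + 7×1 = 60
Yellow: 13×0 + 7×3 + 7×0 + 7×2 = 35
Blue: 13×2 + 7×2 + 7×1 + 7×3 = 68
Red: 13×1 + 7×1 + 7×3 + 7×0 = 41

Blue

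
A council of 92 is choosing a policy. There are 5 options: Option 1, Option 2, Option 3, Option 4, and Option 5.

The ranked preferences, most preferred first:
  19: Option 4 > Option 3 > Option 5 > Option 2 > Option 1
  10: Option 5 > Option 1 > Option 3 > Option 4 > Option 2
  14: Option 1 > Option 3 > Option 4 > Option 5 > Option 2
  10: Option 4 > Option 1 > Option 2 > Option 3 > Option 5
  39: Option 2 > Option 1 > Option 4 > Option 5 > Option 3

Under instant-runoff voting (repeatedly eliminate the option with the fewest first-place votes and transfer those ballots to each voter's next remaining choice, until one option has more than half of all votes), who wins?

Round 1: Option 1 14, Option 2 39, Option 3 0, Option 4 29, Option 5 10. Option 3 eliminated.
Round 2: Option 1 14, Option 2 39, Option 4 29, Option 5 10. Option 5 eliminated.
Round 3: Option 1 24, Option 2 39, Option 4 29. Option 1 eliminated.
Round 4: Option 2 39, Option 4 53. Option 4 has a majority (≥47).

Option 4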